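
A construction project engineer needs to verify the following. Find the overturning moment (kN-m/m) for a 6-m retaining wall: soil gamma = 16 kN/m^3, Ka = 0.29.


Pa = 0.5 * Ka * gamma * H^2
= 0.5 * 0.29 * 16 * 6^2
= 83.52 kN/m
Arm = H / 3 = 6 / 3 = 2.0 m
Mo = Pa * arm = Pa * H / 3 = 83.52 * 6 / 3 = 167.04 kN-m/m

167.04 kN-m/m


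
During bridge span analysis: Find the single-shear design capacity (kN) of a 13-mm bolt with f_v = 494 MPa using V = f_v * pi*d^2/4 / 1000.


A = pi * d^2 / 4 = pi * 13^2 / 4 = 132.7323 mm^2
V = f_v * A / 1000 = 494 * 132.7323 / 1000
= 65.5698 kN

65.5698 kN


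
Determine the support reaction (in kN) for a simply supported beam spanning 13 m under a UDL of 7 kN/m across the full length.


Total load = w * L = 7 * 13 = 91 kN
By symmetry, each reaction R = total / 2 = 91 / 2 = 45.5 kN

45.5 kN


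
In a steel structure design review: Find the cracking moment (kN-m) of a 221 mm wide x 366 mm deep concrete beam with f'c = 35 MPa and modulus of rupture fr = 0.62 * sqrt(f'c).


fr = 0.62 * sqrt(35) = 0.62 * 5.9161 = 3.668 MPa
I = 221 * 366^3 / 12 = 902930418.0 mm^4
y_t = 183.0 mm
M_cr = fr * I / y_t = 3.668 * 902930418.0 / 183.0 N-mm
= 18.0979 kN-m

18.0979 kN-m


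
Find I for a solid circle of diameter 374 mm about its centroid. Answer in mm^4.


r = d / 2 = 374 / 2 = 187.0 mm
I = pi * r^4 / 4 = pi * 187.0^4 / 4
= 960409190.91 mm^4

960409190.91 mm^4


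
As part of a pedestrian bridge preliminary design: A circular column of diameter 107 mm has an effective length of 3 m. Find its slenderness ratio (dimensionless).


Radius of gyration r = d / 4 = 107 / 4 = 26.75 mm
L_eff = 3000.0 mm
Slenderness ratio = L / r = 3000.0 / 26.75 = 112.15 (dimensionless)

112.15 (dimensionless)


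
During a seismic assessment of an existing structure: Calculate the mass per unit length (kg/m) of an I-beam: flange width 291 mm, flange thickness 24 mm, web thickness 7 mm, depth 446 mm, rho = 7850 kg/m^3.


A_flanges = 2 * 291 * 24 = 13968 mm^2
A_web = (446 - 2 * 24) * 7 = 2786 mm^2
A_total = 13968 + 2786 = 16754 mm^2 = 0.016754 m^2
Weight = rho * A = 7850 * 0.016754 = 131.5189 kg/m

131.5189 kg/m


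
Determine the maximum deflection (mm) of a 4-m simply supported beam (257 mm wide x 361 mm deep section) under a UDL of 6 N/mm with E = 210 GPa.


I = 257 * 361^3 / 12 = 1007565951.42 mm^4
L = 4000.0 mm, w = 6 N/mm, E = 210000.0 MPa
delta = 5 * w * L^4 / (384 * E * I)
= 5 * 6 * 4000.0^4 / (384 * 210000.0 * 1007565951.42)
= 0.0945 mm

0.0945 mm


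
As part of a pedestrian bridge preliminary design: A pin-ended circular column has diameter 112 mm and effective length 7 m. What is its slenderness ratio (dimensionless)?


Radius of gyration r = d / 4 = 112 / 4 = 28.0 mm
L_eff = 7000.0 mm
Slenderness ratio = L / r = 7000.0 / 28.0 = 250.0 (dimensionless)

250.0 (dimensionless)


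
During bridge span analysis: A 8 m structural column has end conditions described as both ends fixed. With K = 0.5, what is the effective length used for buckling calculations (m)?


L_eff = K * L
= 0.5 * 8
= 4.0 m

4.0 m


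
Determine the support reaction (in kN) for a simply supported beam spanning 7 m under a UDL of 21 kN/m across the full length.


Total load = w * L = 21 * 7 = 147 kN
By symmetry, each reaction R = total / 2 = 147 / 2 = 73.5 kN

73.5 kN


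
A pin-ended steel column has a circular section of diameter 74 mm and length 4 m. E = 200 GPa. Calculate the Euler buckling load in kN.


I = pi * d^4 / 64 = 1471962.61 mm^4
L = 4000.0 mm
P_cr = pi^2 * E * I / L^2
= 9.8696 * 200000.0 * 1471962.61 / 4000.0^2
= 181596.11 N = 181.5961 kN

181.5961 kN


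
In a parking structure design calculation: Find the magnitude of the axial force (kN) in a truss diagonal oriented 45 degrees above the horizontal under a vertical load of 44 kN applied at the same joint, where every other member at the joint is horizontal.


At the joint, only the diagonal has a vertical component, so vertical equilibrium gives:
F * sin(45) = 44
F = 44 / sin(45)
= 44 / 0.707107
= 62.23 kN

62.23 kN


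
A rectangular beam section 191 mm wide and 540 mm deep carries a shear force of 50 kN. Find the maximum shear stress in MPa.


A = b * h = 191 * 540 = 103140 mm^2
V = 50 kN = 50000.0 N
tau_max = 1.5 * V / A = 1.5 * 50000.0 / 103140
= 0.7272 MPa

0.7272 MPa


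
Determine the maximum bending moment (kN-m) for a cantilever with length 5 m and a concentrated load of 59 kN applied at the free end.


For a cantilever with a point load at the free end:
M_max = P * L = 59 * 5 = 295 kN-m

295 kN-m


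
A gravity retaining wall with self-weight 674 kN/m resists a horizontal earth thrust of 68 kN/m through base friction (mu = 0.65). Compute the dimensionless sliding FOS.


Resisting force = mu * W = 0.65 * 674 = 438.1 kN/m
FOS = Resisting / Driving = 438.1 / 68
= 6.4426 (dimensionless)

6.4426 (dimensionless)


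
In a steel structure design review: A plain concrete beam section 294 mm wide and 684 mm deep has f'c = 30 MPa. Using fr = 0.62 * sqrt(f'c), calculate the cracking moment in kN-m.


fr = 0.62 * sqrt(30) = 0.62 * 5.4772 = 3.3959 MPa
I = 294 * 684^3 / 12 = 7840330848.0 mm^4
y_t = 342.0 mm
M_cr = fr * I / y_t = 3.3959 * 7840330848.0 / 342.0 N-mm
= 77.8504 kN-m

77.8504 kN-m


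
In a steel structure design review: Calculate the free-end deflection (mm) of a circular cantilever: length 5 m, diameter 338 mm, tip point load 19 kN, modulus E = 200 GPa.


I = pi * d^4 / 64 = pi * 338^4 / 64 = 640673410.1 mm^4
L = 5000.0 mm, P = 19000.0 N, E = 200000.0 MPa
delta = P * L^3 / (3 * E * I)
= 19000.0 * 5000.0^3 / (3 * 200000.0 * 640673410.1)
= 6.1784 mm

6.1784 mm


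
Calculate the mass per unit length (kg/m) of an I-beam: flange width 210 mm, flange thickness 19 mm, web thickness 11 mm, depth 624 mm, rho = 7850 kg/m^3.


A_flanges = 2 * 210 * 19 = 7980 mm^2
A_web = (624 - 2 * 19) * 11 = 6446 mm^2
A_total = 7980 + 6446 = 14426 mm^2 = 0.014426 m^2
Weight = rho * A = 7850 * 0.014426 = 113.2441 kg/m

113.2441 kg/m


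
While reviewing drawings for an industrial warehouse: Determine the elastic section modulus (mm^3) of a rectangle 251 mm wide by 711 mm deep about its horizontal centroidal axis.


S = b * h^2 / 6
= 251 * 711^2 / 6
= 251 * 505521 / 6
= 21147628.5 mm^3

21147628.5 mm^3


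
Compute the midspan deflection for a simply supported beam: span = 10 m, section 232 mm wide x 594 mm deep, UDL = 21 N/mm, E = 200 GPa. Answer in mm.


I = 232 * 594^3 / 12 = 4051968624.0 mm^4
L = 10000.0 mm, w = 21 N/mm, E = 200000.0 MPa
delta = 5 * w * L^4 / (384 * E * I)
= 5 * 21 * 10000.0^4 / (384 * 200000.0 * 4051968624.0)
= 3.3741 mm

3.3741 mm


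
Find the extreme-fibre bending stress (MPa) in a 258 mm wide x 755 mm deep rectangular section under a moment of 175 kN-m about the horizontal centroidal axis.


I = b * h^3 / 12 = 258 * 755^3 / 12 = 9252930812.5 mm^4
y = h / 2 = 755 / 2 = 377.5 mm
M = 175 kN-m = 175000000.0 N-mm
sigma = M * y / I = 175000000.0 * 377.5 / 9252930812.5
= 7.14 MPa

7.14 MPa


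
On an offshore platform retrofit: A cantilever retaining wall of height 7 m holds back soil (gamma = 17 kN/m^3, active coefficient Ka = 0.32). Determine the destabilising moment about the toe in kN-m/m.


Pa = 0.5 * Ka * gamma * H^2
= 0.5 * 0.32 * 17 * 7^2
= 133.28 kN/m
Arm = H / 3 = 7 / 3 = 2.3333 m
Mo = Pa * arm = Pa * H / 3 = 133.28 * 7 / 3 = 310.9867 kN-m/m

310.9867 kN-m/m


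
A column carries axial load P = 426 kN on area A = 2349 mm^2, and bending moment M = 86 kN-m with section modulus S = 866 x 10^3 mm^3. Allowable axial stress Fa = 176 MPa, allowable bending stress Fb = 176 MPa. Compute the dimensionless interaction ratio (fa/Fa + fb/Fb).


f_a = P / A = 426000.0 / 2349 = 181.3538 MPa
f_b = M / S = 86000000.0 / 866000.0 = 99.3072 MPa
Ratio = f_a / Fa + f_b / Fb
= 181.3538 / 176 + 99.3072 / 176
= 1.5947 (dimensionless)

1.5947 (dimensionless)


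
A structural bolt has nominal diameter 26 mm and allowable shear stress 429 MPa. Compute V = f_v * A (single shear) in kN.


A = pi * d^2 / 4 = pi * 26^2 / 4 = 530.9292 mm^2
V = f_v * A / 1000 = 429 * 530.9292 / 1000
= 227.7686 kN

227.7686 kN


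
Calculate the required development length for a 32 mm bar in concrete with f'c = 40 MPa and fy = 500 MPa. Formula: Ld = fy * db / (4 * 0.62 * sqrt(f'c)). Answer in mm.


Ld = (fy * db) / (4 * 0.62 * sqrt(f'c))
= (500 * 32) / (4 * 0.62 * sqrt(40))
= 16000 / 15.6849
= 1020.09 mm

1020.09 mm


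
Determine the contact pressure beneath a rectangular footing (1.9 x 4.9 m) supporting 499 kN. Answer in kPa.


A = 1.9 * 4.9 = 9.31 m^2
q = P / A = 499 / 9.31
= 53.5983 kPa

53.5983 kPa


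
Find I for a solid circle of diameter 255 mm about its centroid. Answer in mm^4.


r = d / 2 = 255 / 2 = 127.5 mm
I = pi * r^4 / 4 = pi * 127.5^4 / 4
= 207553767.2 mm^4

207553767.2 mm^4


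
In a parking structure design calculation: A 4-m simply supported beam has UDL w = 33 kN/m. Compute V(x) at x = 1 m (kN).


R_A = w * L / 2 = 33 * 4 / 2 = 66.0 kN
V(x) = R_A - w * x = 66.0 - 33 * 1
= 33.0 kN

33.0 kN


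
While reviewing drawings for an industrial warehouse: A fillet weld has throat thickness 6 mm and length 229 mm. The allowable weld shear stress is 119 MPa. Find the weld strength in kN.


Strength = throat * length * allowable stress
= 6 * 229 * 119 N
= 163506 N
= 163.51 kN

163.51 kN


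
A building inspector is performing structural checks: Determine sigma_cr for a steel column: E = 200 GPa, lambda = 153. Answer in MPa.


sigma_cr = pi^2 * E / lambda^2
= 9.8696 * 200000.0 / 153^2
= 9.8696 * 200000.0 / 23409
= 84.3232 MPa

84.3232 MPa


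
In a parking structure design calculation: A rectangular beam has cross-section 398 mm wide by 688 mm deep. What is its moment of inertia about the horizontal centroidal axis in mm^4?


I = b * h^3 / 12
= 398 * 688^3 / 12
= 398 * 325660672 / 12
= 10801078954.67 mm^4

10801078954.67 mm^4


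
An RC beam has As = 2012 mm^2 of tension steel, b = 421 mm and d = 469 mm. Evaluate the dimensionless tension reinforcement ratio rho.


rho = As / (b * d)
= 2012 / (421 * 469)
= 2012 / 197449
= 0.01019 (dimensionless)

0.01019 (dimensionless)


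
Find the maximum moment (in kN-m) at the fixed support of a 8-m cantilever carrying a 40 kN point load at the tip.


For a cantilever with a point load at the free end:
M_max = P * L = 40 * 8 = 320 kN-m

320 kN-m


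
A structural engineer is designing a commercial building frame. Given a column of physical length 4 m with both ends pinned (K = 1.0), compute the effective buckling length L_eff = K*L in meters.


L_eff = K * L
= 1.0 * 4
= 4.0 m

4.0 m


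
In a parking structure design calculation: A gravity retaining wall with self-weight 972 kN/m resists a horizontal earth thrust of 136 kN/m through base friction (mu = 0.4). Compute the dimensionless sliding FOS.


Resisting force = mu * W = 0.4 * 972 = 388.8 kN/m
FOS = Resisting / Driving = 388.8 / 136
= 2.8588 (dimensionless)

2.8588 (dimensionless)


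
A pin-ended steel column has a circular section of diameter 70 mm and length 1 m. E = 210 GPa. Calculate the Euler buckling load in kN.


I = pi * d^4 / 64 = 1178588.12 mm^4
L = 1000.0 mm
P_cr = pi^2 * E * I / L^2
= 9.8696 * 210000.0 * 1178588.12 / 1000.0^2
= 2442761.68 N = 2442.7617 kN

2442.7617 kN


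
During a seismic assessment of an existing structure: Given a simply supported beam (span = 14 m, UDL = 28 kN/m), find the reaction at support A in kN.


Total load = w * L = 28 * 14 = 392 kN
By symmetry, each reaction R = total / 2 = 392 / 2 = 196.0 kN

196.0 kN


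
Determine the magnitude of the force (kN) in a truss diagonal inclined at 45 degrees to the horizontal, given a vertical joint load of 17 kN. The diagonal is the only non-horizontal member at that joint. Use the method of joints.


At the joint, only the diagonal has a vertical component, so vertical equilibrium gives:
F * sin(45) = 17
F = 17 / sin(45)
= 17 / 0.707107
= 24.04 kN

24.04 kN


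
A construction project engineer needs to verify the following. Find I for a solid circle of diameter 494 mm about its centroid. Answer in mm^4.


r = d / 2 = 494 / 2 = 247.0 mm
I = pi * r^4 / 4 = pi * 247.0^4 / 4
= 2923328996.8 mm^4

2923328996.8 mm^4


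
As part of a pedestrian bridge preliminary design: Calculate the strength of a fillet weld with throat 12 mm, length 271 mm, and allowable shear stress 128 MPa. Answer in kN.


Strength = throat * length * allowable stress
= 12 * 271 * 128 N
= 416256 N
= 416.26 kN

416.26 kN


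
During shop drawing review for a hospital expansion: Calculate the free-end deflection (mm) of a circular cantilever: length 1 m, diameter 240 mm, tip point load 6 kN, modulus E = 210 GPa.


I = pi * d^4 / 64 = pi * 240^4 / 64 = 162860163.16 mm^4
L = 1000.0 mm, P = 6000.0 N, E = 210000.0 MPa
delta = P * L^3 / (3 * E * I)
= 6000.0 * 1000.0^3 / (3 * 210000.0 * 162860163.16)
= 0.0585 mm

0.0585 mm


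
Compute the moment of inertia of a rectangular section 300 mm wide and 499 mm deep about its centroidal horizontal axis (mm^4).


I = b * h^3 / 12
= 300 * 499^3 / 12
= 300 * 124251499 / 12
= 3106287475.0 mm^4

3106287475.0 mm^4


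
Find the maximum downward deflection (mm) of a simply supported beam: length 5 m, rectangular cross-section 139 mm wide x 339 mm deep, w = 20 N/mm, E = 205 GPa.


I = 139 * 339^3 / 12 = 451266036.75 mm^4
L = 5000.0 mm, w = 20 N/mm, E = 205000.0 MPa
delta = 5 * w * L^4 / (384 * E * I)
= 5 * 20 * 5000.0^4 / (384 * 205000.0 * 451266036.75)
= 1.7594 mm

1.7594 mm


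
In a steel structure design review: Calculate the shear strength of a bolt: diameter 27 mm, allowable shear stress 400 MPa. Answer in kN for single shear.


A = pi * d^2 / 4 = pi * 27^2 / 4 = 572.5553 mm^2
V = f_v * A / 1000 = 400 * 572.5553 / 1000
= 229.0221 kN

229.0221 kN


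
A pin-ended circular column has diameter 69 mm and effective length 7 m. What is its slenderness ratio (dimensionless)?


Radius of gyration r = d / 4 = 69 / 4 = 17.25 mm
L_eff = 7000.0 mm
Slenderness ratio = L / r = 7000.0 / 17.25 = 405.8 (dimensionless)

405.8 (dimensionless)


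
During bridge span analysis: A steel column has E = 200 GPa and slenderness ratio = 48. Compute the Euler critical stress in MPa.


sigma_cr = pi^2 * E / lambda^2
= 9.8696 * 200000.0 / 48^2
= 9.8696 * 200000.0 / 2304
= 856.7365 MPa

856.7365 MPa


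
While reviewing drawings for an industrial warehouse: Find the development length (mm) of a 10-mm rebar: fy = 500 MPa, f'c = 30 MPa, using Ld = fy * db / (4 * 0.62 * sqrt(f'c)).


Ld = (fy * db) / (4 * 0.62 * sqrt(f'c))
= (500 * 10) / (4 * 0.62 * sqrt(30))
= 5000 / 13.5835
= 368.09 mm

368.09 mm


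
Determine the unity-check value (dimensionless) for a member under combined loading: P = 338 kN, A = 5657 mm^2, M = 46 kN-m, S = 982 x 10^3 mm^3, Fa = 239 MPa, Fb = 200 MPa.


f_a = P / A = 338000.0 / 5657 = 59.749 MPa
f_b = M / S = 46000000.0 / 982000.0 = 46.8432 MPa
Ratio = f_a / Fa + f_b / Fb
= 59.749 / 239 + 46.8432 / 200
= 0.4842 (dimensionless)

0.4842 (dimensionless)


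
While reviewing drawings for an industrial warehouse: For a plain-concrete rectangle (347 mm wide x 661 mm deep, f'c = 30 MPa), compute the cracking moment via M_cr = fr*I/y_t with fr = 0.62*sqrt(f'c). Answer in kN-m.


fr = 0.62 * sqrt(30) = 0.62 * 5.4772 = 3.3959 MPa
I = 347 * 661^3 / 12 = 8351271583.92 mm^4
y_t = 330.5 mm
M_cr = fr * I / y_t = 3.3959 * 8351271583.92 / 330.5 N-mm
= 85.8091 kN-m

85.8091 kN-m


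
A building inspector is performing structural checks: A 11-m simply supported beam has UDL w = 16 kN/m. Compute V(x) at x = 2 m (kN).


R_A = w * L / 2 = 16 * 11 / 2 = 88.0 kN
V(x) = R_A - w * x = 88.0 - 16 * 2
= 56.0 kN

56.0 kN


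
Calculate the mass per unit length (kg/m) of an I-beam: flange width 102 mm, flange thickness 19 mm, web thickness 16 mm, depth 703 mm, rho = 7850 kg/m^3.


A_flanges = 2 * 102 * 19 = 3876 mm^2
A_web = (703 - 2 * 19) * 16 = 10640 mm^2
A_total = 3876 + 10640 = 14516 mm^2 = 0.014516 m^2
Weight = rho * A = 7850 * 0.014516 = 113.9506 kg/m

113.9506 kg/m


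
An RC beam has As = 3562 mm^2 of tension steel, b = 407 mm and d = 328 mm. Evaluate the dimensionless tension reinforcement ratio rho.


rho = As / (b * d)
= 3562 / (407 * 328)
= 3562 / 133496
= 0.026682 (dimensionless)

0.026682 (dimensionless)


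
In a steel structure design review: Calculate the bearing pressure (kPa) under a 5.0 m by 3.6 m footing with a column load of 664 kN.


A = 5.0 * 3.6 = 18.0 m^2
q = P / A = 664 / 18.0
= 36.8889 kPa

36.8889 kPa


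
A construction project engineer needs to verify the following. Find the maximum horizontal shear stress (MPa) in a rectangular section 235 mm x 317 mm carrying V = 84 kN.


A = b * h = 235 * 317 = 74495 mm^2
V = 84 kN = 84000.0 N
tau_max = 1.5 * V / A = 1.5 * 84000.0 / 74495
= 1.6914 MPa

1.6914 MPa


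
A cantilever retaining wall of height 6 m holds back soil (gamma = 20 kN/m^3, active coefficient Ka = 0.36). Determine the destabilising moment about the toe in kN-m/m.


Pa = 0.5 * Ka * gamma * H^2
= 0.5 * 0.36 * 20 * 6^2
= 129.6 kN/m
Arm = H / 3 = 6 / 3 = 2.0 m
Mo = Pa * arm = Pa * H / 3 = 129.6 * 6 / 3 = 259.2 kN-m/m

259.2 kN-m/m


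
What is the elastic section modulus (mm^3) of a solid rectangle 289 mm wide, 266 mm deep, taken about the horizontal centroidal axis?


S = b * h^2 / 6
= 289 * 266^2 / 6
= 289 * 70756 / 6
= 3408080.67 mm^3

3408080.67 mm^3


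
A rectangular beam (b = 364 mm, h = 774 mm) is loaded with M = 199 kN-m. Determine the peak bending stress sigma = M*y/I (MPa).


I = b * h^3 / 12 = 364 * 774^3 / 12 = 14065106328.0 mm^4
y = h / 2 = 774 / 2 = 387.0 mm
M = 199 kN-m = 199000000.0 N-mm
sigma = M * y / I = 199000000.0 * 387.0 / 14065106328.0
= 5.48 MPa

5.48 MPa


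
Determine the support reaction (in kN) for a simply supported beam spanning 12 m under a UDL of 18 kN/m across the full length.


Total load = w * L = 18 * 12 = 216 kN
By symmetry, each reaction R = total / 2 = 216 / 2 = 108.0 kN

108.0 kN


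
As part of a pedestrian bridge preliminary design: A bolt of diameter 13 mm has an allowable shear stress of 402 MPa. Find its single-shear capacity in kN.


A = pi * d^2 / 4 = pi * 13^2 / 4 = 132.7323 mm^2
V = f_v * A / 1000 = 402 * 132.7323 / 1000
= 53.3584 kN

53.3584 kN


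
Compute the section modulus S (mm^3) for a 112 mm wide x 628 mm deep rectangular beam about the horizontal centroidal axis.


S = b * h^2 / 6
= 112 * 628^2 / 6
= 112 * 394384 / 6
= 7361834.67 mm^3

7361834.67 mm^3


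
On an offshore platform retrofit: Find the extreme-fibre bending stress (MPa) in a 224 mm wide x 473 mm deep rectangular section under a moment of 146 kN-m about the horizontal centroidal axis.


I = b * h^3 / 12 = 224 * 473^3 / 12 = 1975377917.33 mm^4
y = h / 2 = 473 / 2 = 236.5 mm
M = 146 kN-m = 146000000.0 N-mm
sigma = M * y / I = 146000000.0 * 236.5 / 1975377917.33
= 17.48 MPa

17.48 MPa


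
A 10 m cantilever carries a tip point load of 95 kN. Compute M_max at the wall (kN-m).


For a cantilever with a point load at the free end:
M_max = P * L = 95 * 10 = 950 kN-m

950 kN-m


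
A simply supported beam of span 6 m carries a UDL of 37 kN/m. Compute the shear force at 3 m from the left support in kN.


R_A = w * L / 2 = 37 * 6 / 2 = 111.0 kN
V(x) = R_A - w * x = 111.0 - 37 * 3
= 0.0 kN

0.0 kN


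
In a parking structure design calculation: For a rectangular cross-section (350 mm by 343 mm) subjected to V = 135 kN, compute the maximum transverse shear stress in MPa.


A = b * h = 350 * 343 = 120050 mm^2
V = 135 kN = 135000.0 N
tau_max = 1.5 * V / A = 1.5 * 135000.0 / 120050
= 1.6868 MPa

1.6868 MPa


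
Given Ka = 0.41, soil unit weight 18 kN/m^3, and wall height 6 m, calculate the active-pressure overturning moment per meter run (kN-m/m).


Pa = 0.5 * Ka * gamma * H^2
= 0.5 * 0.41 * 18 * 6^2
= 132.84 kN/m
Arm = H / 3 = 6 / 3 = 2.0 m
Mo = Pa * arm = Pa * H / 3 = 132.84 * 6 / 3 = 265.68 kN-m/m

265.68 kN-m/m


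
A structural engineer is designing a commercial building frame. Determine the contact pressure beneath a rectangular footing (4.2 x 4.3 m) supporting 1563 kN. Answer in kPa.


A = 4.2 * 4.3 = 18.06 m^2
q = P / A = 1563 / 18.06
= 86.5449 kPa

86.5449 kPa


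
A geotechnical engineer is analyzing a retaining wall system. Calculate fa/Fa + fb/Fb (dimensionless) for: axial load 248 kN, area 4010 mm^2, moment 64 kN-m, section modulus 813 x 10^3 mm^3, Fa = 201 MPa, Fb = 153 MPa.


f_a = P / A = 248000.0 / 4010 = 61.8454 MPa
f_b = M / S = 64000000.0 / 813000.0 = 78.7208 MPa
Ratio = f_a / Fa + f_b / Fb
= 61.8454 / 201 + 78.7208 / 153
= 0.8222 (dimensionless)

0.8222 (dimensionless)


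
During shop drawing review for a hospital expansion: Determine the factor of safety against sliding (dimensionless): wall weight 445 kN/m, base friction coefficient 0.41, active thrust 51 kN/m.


Resisting force = mu * W = 0.41 * 445 = 182.45 kN/m
FOS = Resisting / Driving = 182.45 / 51
= 3.5775 (dimensionless)

3.5775 (dimensionless)


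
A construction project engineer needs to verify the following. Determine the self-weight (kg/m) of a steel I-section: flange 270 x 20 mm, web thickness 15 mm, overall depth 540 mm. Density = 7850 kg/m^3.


A_flanges = 2 * 270 * 20 = 10800 mm^2
A_web = (540 - 2 * 20) * 15 = 7500 mm^2
A_total = 10800 + 7500 = 18300 mm^2 = 0.018300 m^2
Weight = rho * A = 7850 * 0.018300 = 143.655 kg/m

143.655 kg/m


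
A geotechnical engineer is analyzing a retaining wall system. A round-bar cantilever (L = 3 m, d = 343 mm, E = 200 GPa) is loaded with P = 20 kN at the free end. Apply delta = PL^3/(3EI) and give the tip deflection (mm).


I = pi * d^4 / 64 = pi * 343^4 / 64 = 679432596.67 mm^4
L = 3000.0 mm, P = 20000.0 N, E = 200000.0 MPa
delta = P * L^3 / (3 * E * I)
= 20000.0 * 3000.0^3 / (3 * 200000.0 * 679432596.67)
= 1.3246 mm

1.3246 mm


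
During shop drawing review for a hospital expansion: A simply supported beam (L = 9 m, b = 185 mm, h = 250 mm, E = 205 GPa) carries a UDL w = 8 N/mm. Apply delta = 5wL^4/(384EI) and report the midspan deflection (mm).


I = 185 * 250^3 / 12 = 240885416.67 mm^4
L = 9000.0 mm, w = 8 N/mm, E = 205000.0 MPa
delta = 5 * w * L^4 / (384 * E * I)
= 5 * 8 * 9000.0^4 / (384 * 205000.0 * 240885416.67)
= 13.8399 mm

13.8399 mm


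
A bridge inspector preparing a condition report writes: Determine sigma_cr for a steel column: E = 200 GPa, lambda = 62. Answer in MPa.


sigma_cr = pi^2 * E / lambda^2
= 9.8696 * 200000.0 / 62^2
= 9.8696 * 200000.0 / 3844
= 513.507 MPa

513.507 MPa


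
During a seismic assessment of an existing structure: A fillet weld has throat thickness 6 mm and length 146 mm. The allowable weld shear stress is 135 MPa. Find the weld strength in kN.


Strength = throat * length * allowable stress
= 6 * 146 * 135 N
= 118260 N
= 118.26 kN

118.26 kN


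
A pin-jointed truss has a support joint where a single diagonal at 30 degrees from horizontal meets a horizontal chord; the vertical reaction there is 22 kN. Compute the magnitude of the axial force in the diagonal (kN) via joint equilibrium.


At the joint, only the diagonal has a vertical component, so vertical equilibrium gives:
F * sin(30) = 22
F = 22 / sin(30)
= 22 / 0.5
= 44.0 kN

44.0 kN


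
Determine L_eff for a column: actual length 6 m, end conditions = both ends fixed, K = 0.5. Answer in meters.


L_eff = K * L
= 0.5 * 6
= 3.0 m

3.0 m


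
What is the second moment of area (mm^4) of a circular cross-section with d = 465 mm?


r = d / 2 = 465 / 2 = 232.5 mm
I = pi * r^4 / 4 = pi * 232.5^4 / 4
= 2294994823.36 mm^4

2294994823.36 mm^4


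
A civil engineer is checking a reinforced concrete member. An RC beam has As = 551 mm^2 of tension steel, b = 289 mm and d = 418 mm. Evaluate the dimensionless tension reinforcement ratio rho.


rho = As / (b * d)
= 551 / (289 * 418)
= 551 / 120802
= 0.004561 (dimensionless)

0.004561 (dimensionless)


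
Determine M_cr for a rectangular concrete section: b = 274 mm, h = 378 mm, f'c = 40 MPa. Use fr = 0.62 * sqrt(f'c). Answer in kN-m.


fr = 0.62 * sqrt(40) = 0.62 * 6.3246 = 3.9212 MPa
I = 274 * 378^3 / 12 = 1233231804.0 mm^4
y_t = 189.0 mm
M_cr = fr * I / y_t = 3.9212 * 1233231804.0 / 189.0 N-mm
= 25.5861 kN-m

25.5861 kN-m


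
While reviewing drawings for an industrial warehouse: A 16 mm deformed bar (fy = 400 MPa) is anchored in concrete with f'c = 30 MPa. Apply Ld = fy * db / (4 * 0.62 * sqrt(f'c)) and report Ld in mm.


Ld = (fy * db) / (4 * 0.62 * sqrt(f'c))
= (400 * 16) / (4 * 0.62 * sqrt(30))
= 6400 / 13.5835
= 471.16 mm

471.16 mm


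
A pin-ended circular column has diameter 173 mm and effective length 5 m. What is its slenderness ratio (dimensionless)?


Radius of gyration r = d / 4 = 173 / 4 = 43.25 mm
L_eff = 5000.0 mm
Slenderness ratio = L / r = 5000.0 / 43.25 = 115.61 (dimensionless)

115.61 (dimensionless)


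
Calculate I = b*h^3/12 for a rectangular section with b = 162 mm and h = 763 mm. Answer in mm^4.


I = b * h^3 / 12
= 162 * 763^3 / 12
= 162 * 444194947 / 12
= 5996631784.5 mm^4

5996631784.5 mm^4


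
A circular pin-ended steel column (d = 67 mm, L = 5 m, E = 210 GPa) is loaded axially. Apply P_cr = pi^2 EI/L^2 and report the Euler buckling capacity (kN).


I = pi * d^4 / 64 = 989165.84 mm^4
L = 5000.0 mm
P_cr = pi^2 * E * I / L^2
= 9.8696 * 210000.0 * 989165.84 / 5000.0^2
= 82006.47 N = 82.0065 kN

82.0065 kN


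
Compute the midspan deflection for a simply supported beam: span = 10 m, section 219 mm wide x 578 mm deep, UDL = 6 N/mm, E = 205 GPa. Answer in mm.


I = 219 * 578^3 / 12 = 3524085074.0 mm^4
L = 10000.0 mm, w = 6 N/mm, E = 205000.0 MPa
delta = 5 * w * L^4 / (384 * E * I)
= 5 * 6 * 10000.0^4 / (384 * 205000.0 * 3524085074.0)
= 1.0814 mm

1.0814 mm


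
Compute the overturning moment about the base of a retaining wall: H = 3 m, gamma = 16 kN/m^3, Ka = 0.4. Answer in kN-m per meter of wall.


Pa = 0.5 * Ka * gamma * H^2
= 0.5 * 0.4 * 16 * 3^2
= 28.8 kN/m
Arm = H / 3 = 3 / 3 = 1.0 m
Mo = Pa * arm = Pa * H / 3 = 28.8 * 3 / 3 = 28.8 kN-m/m

28.8 kN-m/m


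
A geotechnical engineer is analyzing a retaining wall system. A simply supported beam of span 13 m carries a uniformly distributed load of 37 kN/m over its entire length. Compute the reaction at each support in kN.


Total load = w * L = 37 * 13 = 481 kN
By symmetry, each reaction R = total / 2 = 481 / 2 = 240.5 kN

240.5 kN


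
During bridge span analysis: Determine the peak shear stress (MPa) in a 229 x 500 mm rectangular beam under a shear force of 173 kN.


A = b * h = 229 * 500 = 114500 mm^2
V = 173 kN = 173000.0 N
tau_max = 1.5 * V / A = 1.5 * 173000.0 / 114500
= 2.2664 MPa

2.2664 MPa


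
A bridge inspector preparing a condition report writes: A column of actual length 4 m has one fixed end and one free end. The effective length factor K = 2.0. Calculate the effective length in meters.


L_eff = K * L
= 2.0 * 4
= 8.0 m

8.0 m


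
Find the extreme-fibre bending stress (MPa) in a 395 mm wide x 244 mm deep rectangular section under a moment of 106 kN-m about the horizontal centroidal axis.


I = b * h^3 / 12 = 395 * 244^3 / 12 = 478173306.67 mm^4
y = h / 2 = 244 / 2 = 122.0 mm
M = 106 kN-m = 106000000.0 N-mm
sigma = M * y / I = 106000000.0 * 122.0 / 478173306.67
= 27.04 MPa

27.04 MPa


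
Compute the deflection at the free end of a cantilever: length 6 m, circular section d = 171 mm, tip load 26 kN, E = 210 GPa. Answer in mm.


I = pi * d^4 / 64 = pi * 171^4 / 64 = 41971485.48 mm^4
L = 6000.0 mm, P = 26000.0 N, E = 210000.0 MPa
delta = P * L^3 / (3 * E * I)
= 26000.0 * 6000.0^3 / (3 * 210000.0 * 41971485.48)
= 212.3891 mm

212.3891 mm


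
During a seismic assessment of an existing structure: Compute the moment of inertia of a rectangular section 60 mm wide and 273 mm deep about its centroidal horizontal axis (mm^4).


I = b * h^3 / 12
= 60 * 273^3 / 12
= 60 * 20346417 / 12
= 101732085.0 mm^4

101732085.0 mm^4


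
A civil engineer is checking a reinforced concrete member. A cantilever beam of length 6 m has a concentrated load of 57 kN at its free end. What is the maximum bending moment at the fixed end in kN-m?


For a cantilever with a point load at the free end:
M_max = P * L = 57 * 6 = 342 kN-m

342 kN-m


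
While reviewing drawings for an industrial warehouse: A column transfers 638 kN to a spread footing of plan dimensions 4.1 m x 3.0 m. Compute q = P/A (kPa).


A = 4.1 * 3.0 = 12.3 m^2
q = P / A = 638 / 12.3
= 51.8699 kPa

51.8699 kPa


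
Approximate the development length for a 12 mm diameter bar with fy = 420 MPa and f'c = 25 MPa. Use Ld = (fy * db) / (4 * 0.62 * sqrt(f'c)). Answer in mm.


Ld = (fy * db) / (4 * 0.62 * sqrt(f'c))
= (420 * 12) / (4 * 0.62 * sqrt(25))
= 5040 / 12.4
= 406.45 mm

406.45 mm


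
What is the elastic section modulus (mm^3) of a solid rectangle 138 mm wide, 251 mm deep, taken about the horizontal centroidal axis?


S = b * h^2 / 6
= 138 * 251^2 / 6
= 138 * 63001 / 6
= 1449023.0 mm^3

1449023.0 mm^3


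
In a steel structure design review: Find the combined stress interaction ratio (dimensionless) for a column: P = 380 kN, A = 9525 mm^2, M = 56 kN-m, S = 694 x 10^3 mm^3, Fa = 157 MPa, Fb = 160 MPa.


f_a = P / A = 380000.0 / 9525 = 39.895 MPa
f_b = M / S = 56000000.0 / 694000.0 = 80.6916 MPa
Ratio = f_a / Fa + f_b / Fb
= 39.895 / 157 + 80.6916 / 160
= 0.7584 (dimensionless)

0.7584 (dimensionless)


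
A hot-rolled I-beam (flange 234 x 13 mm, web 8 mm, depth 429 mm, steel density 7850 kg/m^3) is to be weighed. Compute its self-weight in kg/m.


A_flanges = 2 * 234 * 13 = 6084 mm^2
A_web = (429 - 2 * 13) * 8 = 3224 mm^2
A_total = 6084 + 3224 = 9308 mm^2 = 0.009308 m^2
Weight = rho * A = 7850 * 0.009308 = 73.0678 kg/m

73.0678 kg/m


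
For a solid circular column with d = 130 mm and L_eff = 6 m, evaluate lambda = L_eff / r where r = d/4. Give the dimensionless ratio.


Radius of gyration r = d / 4 = 130 / 4 = 32.5 mm
L_eff = 6000.0 mm
Slenderness ratio = L / r = 6000.0 / 32.5 = 184.62 (dimensionless)

184.62 (dimensionless)


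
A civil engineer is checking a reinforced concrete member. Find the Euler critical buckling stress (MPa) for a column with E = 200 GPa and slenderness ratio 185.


sigma_cr = pi^2 * E / lambda^2
= 9.8696 * 200000.0 / 185^2
= 9.8696 * 200000.0 / 34225
= 57.6748 MPa

57.6748 MPa


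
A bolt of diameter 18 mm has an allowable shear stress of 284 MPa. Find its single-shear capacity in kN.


A = pi * d^2 / 4 = pi * 18^2 / 4 = 254.469 mm^2
V = f_v * A / 1000 = 284 * 254.469 / 1000
= 72.2692 kN

72.2692 kN


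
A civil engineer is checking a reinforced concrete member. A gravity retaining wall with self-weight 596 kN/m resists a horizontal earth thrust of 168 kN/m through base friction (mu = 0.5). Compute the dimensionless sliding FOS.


Resisting force = mu * W = 0.5 * 596 = 298.0 kN/m
FOS = Resisting / Driving = 298.0 / 168
= 1.7738 (dimensionless)

1.7738 (dimensionless)


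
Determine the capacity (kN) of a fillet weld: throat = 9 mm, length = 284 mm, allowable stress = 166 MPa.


Strength = throat * length * allowable stress
= 9 * 284 * 166 N
= 424296 N
= 424.3 kN

424.3 kN


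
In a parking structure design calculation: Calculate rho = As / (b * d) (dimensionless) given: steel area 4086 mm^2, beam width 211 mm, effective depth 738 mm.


rho = As / (b * d)
= 4086 / (211 * 738)
= 4086 / 155718
= 0.02624 (dimensionless)

0.02624 (dimensionless)


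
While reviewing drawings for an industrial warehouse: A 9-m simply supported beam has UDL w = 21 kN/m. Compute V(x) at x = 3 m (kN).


R_A = w * L / 2 = 21 * 9 / 2 = 94.5 kN
V(x) = R_A - w * x = 94.5 - 21 * 3
= 31.5 kN

31.5 kN


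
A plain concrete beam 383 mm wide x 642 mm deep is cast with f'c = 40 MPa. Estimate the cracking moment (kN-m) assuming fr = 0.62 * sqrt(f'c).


fr = 0.62 * sqrt(40) = 0.62 * 6.3246 = 3.9212 MPa
I = 383 * 642^3 / 12 = 8445446442.0 mm^4
y_t = 321.0 mm
M_cr = fr * I / y_t = 3.9212 * 8445446442.0 / 321.0 N-mm
= 103.1666 kN-m

103.1666 kN-m


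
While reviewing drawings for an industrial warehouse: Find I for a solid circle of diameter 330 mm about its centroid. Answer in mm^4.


r = d / 2 = 330 / 2 = 165.0 mm
I = pi * r^4 / 4 = pi * 165.0^4 / 4
= 582137609.58 mm^4

582137609.58 mm^4


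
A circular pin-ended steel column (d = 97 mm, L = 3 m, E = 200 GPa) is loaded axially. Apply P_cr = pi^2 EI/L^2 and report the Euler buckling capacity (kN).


I = pi * d^4 / 64 = 4345670.92 mm^4
L = 3000.0 mm
P_cr = pi^2 * E * I / L^2
= 9.8696 * 200000.0 * 4345670.92 / 3000.0^2
= 953112.29 N = 953.1123 kN

953.1123 kN


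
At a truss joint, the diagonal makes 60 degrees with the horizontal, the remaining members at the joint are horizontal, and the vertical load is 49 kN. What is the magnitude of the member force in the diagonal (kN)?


At the joint, only the diagonal has a vertical component, so vertical equilibrium gives:
F * sin(60) = 49
F = 49 / sin(60)
= 49 / 0.866025
= 56.58 kN

56.58 kN


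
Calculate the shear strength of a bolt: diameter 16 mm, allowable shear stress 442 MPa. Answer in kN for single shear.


A = pi * d^2 / 4 = pi * 16^2 / 4 = 201.0619 mm^2
V = f_v * A / 1000 = 442 * 201.0619 / 1000
= 88.8694 kN

88.8694 kN


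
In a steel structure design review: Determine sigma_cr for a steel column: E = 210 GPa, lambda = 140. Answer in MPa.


sigma_cr = pi^2 * E / lambda^2
= 9.8696 * 210000.0 / 140^2
= 9.8696 * 210000.0 / 19600
= 105.7458 MPa

105.7458 MPa


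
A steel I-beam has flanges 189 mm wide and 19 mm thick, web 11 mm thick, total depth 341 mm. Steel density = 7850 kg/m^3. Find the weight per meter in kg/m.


A_flanges = 2 * 189 * 19 = 7182 mm^2
A_web = (341 - 2 * 19) * 11 = 3333 mm^2
A_total = 7182 + 3333 = 10515 mm^2 = 0.010515 m^2
Weight = rho * A = 7850 * 0.010515 = 82.5427 kg/m

82.5427 kg/m


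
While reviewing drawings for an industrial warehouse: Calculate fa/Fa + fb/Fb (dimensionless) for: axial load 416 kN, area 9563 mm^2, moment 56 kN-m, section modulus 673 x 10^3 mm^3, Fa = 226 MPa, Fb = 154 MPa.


f_a = P / A = 416000.0 / 9563 = 43.501 MPa
f_b = M / S = 56000000.0 / 673000.0 = 83.2095 MPa
Ratio = f_a / Fa + f_b / Fb
= 43.501 / 226 + 83.2095 / 154
= 0.7328 (dimensionless)

0.7328 (dimensionless)


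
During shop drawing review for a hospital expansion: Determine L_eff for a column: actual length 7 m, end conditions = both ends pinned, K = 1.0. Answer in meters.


L_eff = K * L
= 1.0 * 7
= 7.0 m

7.0 m


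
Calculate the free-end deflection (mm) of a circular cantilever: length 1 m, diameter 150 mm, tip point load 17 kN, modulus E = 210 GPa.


I = pi * d^4 / 64 = pi * 150^4 / 64 = 24850488.76 mm^4
L = 1000.0 mm, P = 17000.0 N, E = 210000.0 MPa
delta = P * L^3 / (3 * E * I)
= 17000.0 * 1000.0^3 / (3 * 210000.0 * 24850488.76)
= 1.0859 mm

1.0859 mm


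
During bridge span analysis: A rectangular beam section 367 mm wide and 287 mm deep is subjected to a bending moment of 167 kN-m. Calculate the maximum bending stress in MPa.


I = b * h^3 / 12 = 367 * 287^3 / 12 = 722987033.42 mm^4
y = h / 2 = 287 / 2 = 143.5 mm
M = 167 kN-m = 167000000.0 N-mm
sigma = M * y / I = 167000000.0 * 143.5 / 722987033.42
= 33.15 MPa

33.15 MPa


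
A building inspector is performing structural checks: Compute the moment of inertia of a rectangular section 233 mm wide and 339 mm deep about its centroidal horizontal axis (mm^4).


I = b * h^3 / 12
= 233 * 339^3 / 12
= 233 * 38958219 / 12
= 756438752.25 mm^4

756438752.25 mm^4


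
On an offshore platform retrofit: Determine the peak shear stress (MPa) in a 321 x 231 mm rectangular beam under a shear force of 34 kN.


A = b * h = 321 * 231 = 74151 mm^2
V = 34 kN = 34000.0 N
tau_max = 1.5 * V / A = 1.5 * 34000.0 / 74151
= 0.6878 MPa

0.6878 MPa


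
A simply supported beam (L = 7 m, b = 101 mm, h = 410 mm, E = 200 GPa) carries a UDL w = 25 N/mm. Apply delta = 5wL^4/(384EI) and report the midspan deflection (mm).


I = 101 * 410^3 / 12 = 580085083.33 mm^4
L = 7000.0 mm, w = 25 N/mm, E = 200000.0 MPa
delta = 5 * w * L^4 / (384 * E * I)
= 5 * 25 * 7000.0^4 / (384 * 200000.0 * 580085083.33)
= 6.7367 mm

6.7367 mm


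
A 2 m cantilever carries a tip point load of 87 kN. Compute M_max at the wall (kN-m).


For a cantilever with a point load at the free end:
M_max = P * L = 87 * 2 = 174 kN-m

174 kN-m


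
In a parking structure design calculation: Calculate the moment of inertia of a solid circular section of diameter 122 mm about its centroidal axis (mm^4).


r = d / 2 = 122 / 2 = 61.0 mm
I = pi * r^4 / 4 = pi * 61.0^4 / 4
= 10874498.09 mm^4

10874498.09 mm^4


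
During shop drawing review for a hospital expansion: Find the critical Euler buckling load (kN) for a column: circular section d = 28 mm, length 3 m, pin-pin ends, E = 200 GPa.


I = pi * d^4 / 64 = 30171.86 mm^4
L = 3000.0 mm
P_cr = pi^2 * E * I / L^2
= 9.8696 * 200000.0 * 30171.86 / 3000.0^2
= 6617.43 N = 6.6174 kN

6.6174 kN


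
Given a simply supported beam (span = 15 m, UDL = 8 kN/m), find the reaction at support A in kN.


Total load = w * L = 8 * 15 = 120 kN
By symmetry, each reaction R = total / 2 = 120 / 2 = 60.0 kN

60.0 kN


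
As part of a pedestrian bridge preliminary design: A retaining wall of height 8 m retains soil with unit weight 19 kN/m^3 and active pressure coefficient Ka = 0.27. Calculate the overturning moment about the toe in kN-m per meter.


Pa = 0.5 * Ka * gamma * H^2
= 0.5 * 0.27 * 19 * 8^2
= 164.16 kN/m
Arm = H / 3 = 8 / 3 = 2.6667 m
Mo = Pa * arm = Pa * H / 3 = 164.16 * 8 / 3 = 437.76 kN-m/m

437.76 kN-m/m


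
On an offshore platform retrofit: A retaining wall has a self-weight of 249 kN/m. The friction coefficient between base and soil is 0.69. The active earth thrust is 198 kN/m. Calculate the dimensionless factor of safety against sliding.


Resisting force = mu * W = 0.69 * 249 = 171.81 kN/m
FOS = Resisting / Driving = 171.81 / 198
= 0.8677 (dimensionless)

0.8677 (dimensionless)


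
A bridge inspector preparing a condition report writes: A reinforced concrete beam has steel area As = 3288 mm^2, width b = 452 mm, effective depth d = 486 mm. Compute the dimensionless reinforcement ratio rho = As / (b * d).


rho = As / (b * d)
= 3288 / (452 * 486)
= 3288 / 219672
= 0.014968 (dimensionless)

0.014968 (dimensionless)


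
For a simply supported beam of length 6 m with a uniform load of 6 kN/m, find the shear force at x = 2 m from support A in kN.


R_A = w * L / 2 = 6 * 6 / 2 = 18.0 kN
V(x) = R_A - w * x = 18.0 - 6 * 2
= 6.0 kN

6.0 kN


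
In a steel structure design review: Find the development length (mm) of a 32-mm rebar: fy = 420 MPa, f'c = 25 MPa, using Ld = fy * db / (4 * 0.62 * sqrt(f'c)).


Ld = (fy * db) / (4 * 0.62 * sqrt(f'c))
= (420 * 32) / (4 * 0.62 * sqrt(25))
= 13440 / 12.4
= 1083.87 mm

1083.87 mm


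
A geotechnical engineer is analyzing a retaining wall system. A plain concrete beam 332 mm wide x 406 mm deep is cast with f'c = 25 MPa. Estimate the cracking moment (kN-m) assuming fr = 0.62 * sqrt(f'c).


fr = 0.62 * sqrt(25) = 0.62 * 5.0 = 3.1 MPa
I = 332 * 406^3 / 12 = 1851547842.67 mm^4
y_t = 203.0 mm
M_cr = fr * I / y_t = 3.1 * 1851547842.67 / 203.0 N-mm
= 28.2749 kN-m

28.2749 kN-m


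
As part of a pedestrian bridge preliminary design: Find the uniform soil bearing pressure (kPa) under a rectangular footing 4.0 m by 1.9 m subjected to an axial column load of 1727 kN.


A = 4.0 * 1.9 = 7.6 m^2
q = P / A = 1727 / 7.6
= 227.2368 kPa

227.2368 kPa


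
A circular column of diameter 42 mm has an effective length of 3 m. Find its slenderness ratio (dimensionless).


Radius of gyration r = d / 4 = 42 / 4 = 10.5 mm
L_eff = 3000.0 mm
Slenderness ratio = L / r = 3000.0 / 10.5 = 285.71 (dimensionless)

285.71 (dimensionless)
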